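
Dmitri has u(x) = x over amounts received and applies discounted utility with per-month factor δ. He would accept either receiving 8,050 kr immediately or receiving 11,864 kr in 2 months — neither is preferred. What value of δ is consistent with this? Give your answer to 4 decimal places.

δ ≈ 0.8237

Indifference means u(8050) = δ^2 · u(11864), so δ^2 = u(8050)/u(11864).
With u(x) = x: δ^2 = 8050/11864 = 0.67852.
So δ = 0.67852^(1/2) ≈ 0.8237.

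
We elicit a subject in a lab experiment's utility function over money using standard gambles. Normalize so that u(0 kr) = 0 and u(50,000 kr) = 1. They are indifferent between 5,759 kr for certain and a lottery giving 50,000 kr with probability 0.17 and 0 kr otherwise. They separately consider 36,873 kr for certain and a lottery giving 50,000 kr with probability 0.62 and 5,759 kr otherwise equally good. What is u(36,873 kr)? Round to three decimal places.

0.685

From the first indifference, u(5,759 kr) = 0.17·u(50,000 kr) + 0.83·u(0 kr) = 0.17·1 + 0.83·0 = 0.17.
Chaining: u(36,873 kr) = 0.62·1.00 + 0.38·0.17 = 0.6846.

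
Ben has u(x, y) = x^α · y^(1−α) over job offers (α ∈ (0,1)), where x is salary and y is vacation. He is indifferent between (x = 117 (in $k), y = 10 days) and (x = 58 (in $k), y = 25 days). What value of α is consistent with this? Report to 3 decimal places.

The Cobb–Douglas utilities coincide, so 117^α·10^(1−α) = 58^α·25^(1−α).
(117/58)^α = (25/10)^(1−α); take logs: α·ln(117/58) = (1−α)·ln(25/10), i.e. α·0.701731 = (1−α)·0.916291.
Thus α·(1.618022) = 0.916291, so α = 0.916291/1.618022 ≈ 0.566.

α ≈ 0.566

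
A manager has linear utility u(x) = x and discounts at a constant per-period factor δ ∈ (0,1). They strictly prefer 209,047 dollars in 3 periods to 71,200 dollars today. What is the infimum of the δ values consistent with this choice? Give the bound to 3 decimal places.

Comparing present values: 71200 < δ^3·209047.
Hence δ^3 > 71200/209047 = 0.34059, and x ↦ x^(1/3) is increasing on (0,∞).
δ > (71200/209047)^(1/3) ≈ 0.698.

δ > 0.698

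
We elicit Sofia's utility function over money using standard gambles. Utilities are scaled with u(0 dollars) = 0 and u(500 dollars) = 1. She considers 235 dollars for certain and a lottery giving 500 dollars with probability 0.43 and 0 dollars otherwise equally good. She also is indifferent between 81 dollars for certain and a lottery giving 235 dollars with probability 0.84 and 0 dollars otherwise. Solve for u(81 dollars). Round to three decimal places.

0.361

From the first indifference, u(235 dollars) = 0.43·u(500 dollars) + 0.57·u(0 dollars) = 0.43·1 + 0.57·0 = 0.43.
Then u(81 dollars) = 0.84·u(235 dollars) + 0.16·u(0 dollars) = 0.84·0.43 + 0.16·0.00 = 0.3612.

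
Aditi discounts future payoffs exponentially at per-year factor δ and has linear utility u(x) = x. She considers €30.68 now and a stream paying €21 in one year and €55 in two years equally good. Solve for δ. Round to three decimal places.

The stream is worth 21δ + 55δ² today, so 21δ + 55δ² = 30.68.
So 55δ² + 21δ − 30.68 = 0.
The positive root is δ = [−21 + √(21² + 4·55·30.68)] / (2·55) = (−21 + 84.797)/110 ≈ 0.580.

δ ≈ 0.580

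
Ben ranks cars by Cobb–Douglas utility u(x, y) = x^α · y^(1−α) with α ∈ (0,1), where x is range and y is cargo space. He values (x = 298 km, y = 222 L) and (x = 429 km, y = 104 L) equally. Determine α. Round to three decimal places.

Set the two utilities equal: 298^α·222^(1−α) = 429^α·104^(1−α).
Taking logs: α·ln 298 + (1−α)·ln 222 = α·ln 429 + (1−α)·ln 104, i.e. α·-0.364363 = (1−α)·-0.758286.
Thus α·(-1.122649) = -0.758286, so α = -0.758286/-1.122649 ≈ 0.675.

α ≈ 0.675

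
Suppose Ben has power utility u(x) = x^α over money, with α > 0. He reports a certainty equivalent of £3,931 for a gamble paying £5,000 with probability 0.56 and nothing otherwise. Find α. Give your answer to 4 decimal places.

Since u(0) = 0, the lottery's EU is 0.56·5000^α.
Setting u(3931) equal to that: 3931^α = 0.56·5000^α ⇒ (3931/5000)^α = 0.56.
α = ln(0.56) / ln(3931/5000) = -0.5798185/-0.2405441 ≈ 2.4104.

α ≈ 2.4104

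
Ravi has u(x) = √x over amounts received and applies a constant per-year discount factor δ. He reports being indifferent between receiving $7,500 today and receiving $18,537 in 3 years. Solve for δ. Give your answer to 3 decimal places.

δ ≈ 0.860

The payoff in 3 years is discounted by δ^3, so u(7500) = δ^3·u(18537) and δ^3 = u(7500)/u(18537).
Since u(x) = √x, δ^3 = √(7500/18537) = 0.63608.
So δ = 0.63608^(1/3) ≈ 0.860.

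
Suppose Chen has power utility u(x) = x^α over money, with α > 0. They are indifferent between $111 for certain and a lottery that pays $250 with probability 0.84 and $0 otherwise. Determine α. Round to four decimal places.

Since u(0) = 0, the lottery's EU is 0.84·250^α.
Setting u(111) equal to that: 111^α = 0.84·250^α ⇒ (111/250)^α = 0.84.
Taking logs: α·ln(111/250) = ln(0.84), so α = -0.1743534 / -0.8119307 ≈ 0.2147.

α ≈ 0.2147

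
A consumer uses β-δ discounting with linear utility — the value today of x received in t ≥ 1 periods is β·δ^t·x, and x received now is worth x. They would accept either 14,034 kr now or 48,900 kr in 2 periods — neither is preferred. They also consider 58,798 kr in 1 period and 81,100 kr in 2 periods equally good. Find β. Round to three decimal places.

From the later pair, β·δ^1·58798 = β·δ^2·81100; dividing through, δ = 58798/81100 = 0.72501.
Substituting δ into 14034 = β·δ^2·48900: β = 14034/(25703.500) ≈ 0.546.

β ≈ 0.546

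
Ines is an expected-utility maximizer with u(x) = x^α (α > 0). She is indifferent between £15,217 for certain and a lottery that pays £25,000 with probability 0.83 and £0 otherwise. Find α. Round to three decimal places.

α ≈ 0.375

Since u(0) = 0, the lottery's EU is 0.83·25000^α.
Equating: 15217^α = 0.83·25000^α, i.e. 0.6087^α = 0.83.
Taking logs: α·ln(15217/25000) = ln(0.83), so α = -0.186330 / -0.496463 ≈ 0.375.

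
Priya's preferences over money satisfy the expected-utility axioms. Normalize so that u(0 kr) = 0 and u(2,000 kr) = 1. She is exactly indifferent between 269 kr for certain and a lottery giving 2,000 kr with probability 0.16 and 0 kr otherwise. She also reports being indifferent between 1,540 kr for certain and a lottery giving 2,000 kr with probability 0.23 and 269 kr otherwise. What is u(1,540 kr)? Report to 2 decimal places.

From the first indifference, u(269 kr) = 0.16·u(2,000 kr) + 0.84·u(0 kr) = 0.16·1 + 0.84·0 = 0.16.
Chaining: u(1,540 kr) = 0.23·1.00 + 0.77·0.16 = 0.3532.

0.35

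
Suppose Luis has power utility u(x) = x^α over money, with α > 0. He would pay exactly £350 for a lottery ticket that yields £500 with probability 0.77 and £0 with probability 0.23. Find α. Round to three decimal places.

α ≈ 0.733

Since u(0) = 0, the lottery's EU is 0.77·500^α.
Equating: 350^α = 0.77·500^α, i.e. 0.7000^α = 0.77.
Taking logs: α·ln(350/500) = ln(0.77), so α = -0.261365 / -0.356675 ≈ 0.733.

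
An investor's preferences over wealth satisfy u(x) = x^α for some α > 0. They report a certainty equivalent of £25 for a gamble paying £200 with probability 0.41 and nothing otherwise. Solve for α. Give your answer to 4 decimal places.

EU(lottery) = 0.41·200^α + 0.59·0 = 0.41·200^α.
Equating: 25^α = 0.41·200^α, i.e. 0.1250^α = 0.41.
Take logs: α = ln 0.41 / ln(25/200) ≈ 0.428768.

α ≈ 0.4288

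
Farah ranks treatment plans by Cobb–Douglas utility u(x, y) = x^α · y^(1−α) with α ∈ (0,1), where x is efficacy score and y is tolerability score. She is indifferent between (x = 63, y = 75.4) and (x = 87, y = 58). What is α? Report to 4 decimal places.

Set the two utilities equal: 63^α·75.4^(1−α) = 87^α·58^(1−α).
(63/87)^α = (58/75.4)^(1−α); take logs: α·ln(63/87) = (1−α)·ln(58/75.4), i.e. α·-0.3227734 = (1−α)·-0.2623643.
So α/(1−α) = (-0.2623643)/(-0.3227734) = 0.8128436, and α = 0.8128436/1.8128436 ≈ 0.4484.

α ≈ 0.4484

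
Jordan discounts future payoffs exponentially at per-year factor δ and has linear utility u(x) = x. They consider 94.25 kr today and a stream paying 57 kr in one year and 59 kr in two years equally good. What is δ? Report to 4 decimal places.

Present value of the stream is 57·δ + 59·δ². Indifference gives 57δ + 59δ² = 94.25.
Rearranged: 59δ² + 57δ − 94.25 = 0.
δ = (−57 + √(57² + 4·59·94.25)) / (2·59) = (−57 + √25492.00) / 118 ≈ 0.8700.

δ ≈ 0.8700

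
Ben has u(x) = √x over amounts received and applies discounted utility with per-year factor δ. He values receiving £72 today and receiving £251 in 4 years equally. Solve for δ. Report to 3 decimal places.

Equating discounted utilities: u(72) = δ^4·u(251) ⇒ δ^4 = u(72)/u(251).
With u(x) = √x: δ^4 = √72/√251 = √(72/251) = 0.53559.
Hence δ = (0.53559)^(1/4) = 0.85548.

δ ≈ 0.855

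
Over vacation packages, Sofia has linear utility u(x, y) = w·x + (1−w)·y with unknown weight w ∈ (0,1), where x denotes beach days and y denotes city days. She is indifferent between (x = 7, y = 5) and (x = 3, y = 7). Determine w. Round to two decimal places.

u(7,5) = u(3,7) means w·7 + (1−w)·5 = w·3 + (1−w)·7.
Collecting terms: w·4 = (1−w)·2.
So w/(1−w) = 2/4 = 0.5000, giving w = 2/(4+2) = 0.33.

w = 0.33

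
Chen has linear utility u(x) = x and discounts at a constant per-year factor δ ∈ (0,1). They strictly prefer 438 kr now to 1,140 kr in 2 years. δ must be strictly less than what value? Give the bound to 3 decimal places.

δ < 0.620

Under u(x) = x this choice says 438 > δ^2·1140.
Dividing by 1140: δ^2 < 0.38421. Both sides are positive, so the square root keeps the direction.
δ < 0.38421^(1/2) = 0.620.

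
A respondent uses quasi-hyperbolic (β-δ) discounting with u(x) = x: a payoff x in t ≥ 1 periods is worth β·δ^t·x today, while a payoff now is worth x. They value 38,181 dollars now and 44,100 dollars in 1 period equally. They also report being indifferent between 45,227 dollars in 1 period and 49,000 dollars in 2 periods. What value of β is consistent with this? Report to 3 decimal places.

β ≈ 0.938

From the later pair, β·δ^1·45227 = β·δ^2·49000; dividing through, δ = 45227/49000 = 0.92300.
Substituting δ into 38181 = β·δ·44100: β = 38181/(40704.300) ≈ 0.938.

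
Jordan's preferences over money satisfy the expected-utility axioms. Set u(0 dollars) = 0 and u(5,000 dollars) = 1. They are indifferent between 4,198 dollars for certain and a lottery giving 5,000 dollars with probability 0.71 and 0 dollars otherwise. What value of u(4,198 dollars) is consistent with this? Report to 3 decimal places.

The indifference gives u(4,198 dollars) = 0.71·u(5,000 dollars) + 0.29·u(0 dollars) = 0.71·1 + 0.29·0 = 0.71.

0.710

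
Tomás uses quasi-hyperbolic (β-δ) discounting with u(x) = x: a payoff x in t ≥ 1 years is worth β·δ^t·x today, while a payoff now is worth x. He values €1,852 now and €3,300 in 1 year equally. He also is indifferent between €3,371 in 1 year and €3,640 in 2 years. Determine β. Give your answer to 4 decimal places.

β ≈ 0.6060

The second indifference involves only future payoffs, so β cancels: β·δ^1·3371 = β·δ^2·3640, giving δ = 3371/3640 = 0.92610.
Substituting δ into 1852 = β·δ·3300: β = 1852/(3056.126) ≈ 0.6060.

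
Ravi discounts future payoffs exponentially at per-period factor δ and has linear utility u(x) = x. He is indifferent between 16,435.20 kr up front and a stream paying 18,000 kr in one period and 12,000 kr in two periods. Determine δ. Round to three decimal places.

Equating present values: 16435.20 = 18000δ + 12000δ².
That is, 12000δ² + 18000δ − 16435.20 = 0, a quadratic in δ.
By the quadratic formula (taking the positive root), δ = (−18000 + √1112889600.00) / 24000 ≈ 0.640.

δ ≈ 0.640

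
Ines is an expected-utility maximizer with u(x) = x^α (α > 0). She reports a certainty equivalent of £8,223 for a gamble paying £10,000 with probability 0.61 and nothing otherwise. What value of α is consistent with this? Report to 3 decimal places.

The lottery's expected utility is 0.61·u(10000) + 0.39·u(0) = 0.61·10000^α (since u(0) = 0 for α > 0).
Equating: 8223^α = 0.61·10000^α, i.e. 0.8223^α = 0.61.
Taking logs: α·ln(8223/10000) = ln(0.61), so α = -0.494296 / -0.195650 ≈ 2.526.

α ≈ 2.526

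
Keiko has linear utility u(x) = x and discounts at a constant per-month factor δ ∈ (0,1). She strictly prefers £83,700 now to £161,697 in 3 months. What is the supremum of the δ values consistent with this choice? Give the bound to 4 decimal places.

δ < 0.8029

Comparing present values: 83700 > δ^3·161697.
So δ^3 < 83700/161697 = 0.51763; taking the cube root of both positive sides preserves the inequality.
δ < 0.51763^(1/3) = 0.8029.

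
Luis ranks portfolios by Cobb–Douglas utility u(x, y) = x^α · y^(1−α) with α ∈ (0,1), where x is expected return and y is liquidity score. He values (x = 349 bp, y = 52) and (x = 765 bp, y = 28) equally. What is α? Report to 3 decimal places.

α ≈ 0.441

Indifference: 349^α · 52^(1−α) = 765^α · 28^(1−α).
Rearrange to (349/765)^α = (28/52)^(1−α) and take logs: α·-0.784804 = (1−α)·-0.619039.
Thus α·(-1.403843) = -0.619039, so α = -0.619039/-1.403843 ≈ 0.441.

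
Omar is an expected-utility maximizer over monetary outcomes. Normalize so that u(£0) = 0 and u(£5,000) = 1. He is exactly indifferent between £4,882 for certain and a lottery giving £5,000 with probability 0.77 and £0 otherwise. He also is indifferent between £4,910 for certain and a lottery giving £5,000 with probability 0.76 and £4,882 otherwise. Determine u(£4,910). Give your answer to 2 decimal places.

The first gamble pins u(£4,882): it must equal 0.77·1 + 0.23·0 = 0.77.
The second indifference gives u(£4,910) = 0.76·u(£5,000) + 0.24·u(£4,882) = 0.76·1.00 + 0.24·0.77 = 0.9448.

0.94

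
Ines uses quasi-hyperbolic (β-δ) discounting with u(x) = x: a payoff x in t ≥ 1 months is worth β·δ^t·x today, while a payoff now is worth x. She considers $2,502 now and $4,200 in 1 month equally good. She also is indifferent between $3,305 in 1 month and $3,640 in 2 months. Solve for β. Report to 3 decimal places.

Both payoffs in the second observation are in the future, so β drops out: δ^1·3305 = δ^2·3640 ⇒ δ = 3305/3640 = 0.90797.
Now use the now-vs-future pair: 2502 = β·δ·4200 gives β = 2502/(0.90797·4200) ≈ 0.656.

β ≈ 0.656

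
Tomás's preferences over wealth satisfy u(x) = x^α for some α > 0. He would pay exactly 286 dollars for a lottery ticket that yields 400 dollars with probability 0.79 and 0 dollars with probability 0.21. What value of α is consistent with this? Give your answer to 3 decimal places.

α ≈ 0.703

The lottery's expected utility is 0.79·u(400) + 0.21·u(0) = 0.79·400^α (since u(0) = 0 for α > 0).
Indifference: 286^α = 0.79·400^α, so (286/400)^α = 0.79.
Taking logs: α·ln(286/400) = ln(0.79), so α = -0.235722 / -0.335473 ≈ 0.703.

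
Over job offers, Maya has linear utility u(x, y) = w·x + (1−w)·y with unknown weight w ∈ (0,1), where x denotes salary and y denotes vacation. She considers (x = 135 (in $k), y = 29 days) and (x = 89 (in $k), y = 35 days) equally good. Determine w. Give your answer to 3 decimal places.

w = 0.115

Indifference: w·135 + (1−w)·29 = w·89 + (1−w)·35.
Collecting terms: w·46 = (1−w)·6.
Hence w = 6/(46+6) = 6/52 = 0.115.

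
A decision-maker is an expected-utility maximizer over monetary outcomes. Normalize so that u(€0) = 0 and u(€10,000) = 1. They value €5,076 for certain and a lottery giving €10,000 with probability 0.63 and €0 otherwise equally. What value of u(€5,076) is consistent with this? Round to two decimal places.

The indifference gives u(€5,076) = 0.63·u(€10,000) + 0.37·u(€0) = 0.63·1 + 0.37·0 = 0.63.

0.63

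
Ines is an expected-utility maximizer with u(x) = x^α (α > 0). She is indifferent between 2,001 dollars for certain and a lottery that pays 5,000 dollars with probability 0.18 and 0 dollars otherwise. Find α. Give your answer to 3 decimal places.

EU(lottery) = 0.18·5000^α + 0.82·0 = 0.18·5000^α.
Indifference: 2001^α = 0.18·5000^α, so (2001/5000)^α = 0.18.
Take logs: α = ln 0.18 / ln(2001/5000) ≈ 1.87248.

α ≈ 1.872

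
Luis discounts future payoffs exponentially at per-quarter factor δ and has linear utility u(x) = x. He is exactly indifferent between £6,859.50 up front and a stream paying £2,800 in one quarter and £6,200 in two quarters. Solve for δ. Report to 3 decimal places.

Equating present values: 6859.50 = 2800δ + 6200δ².
So 6200δ² + 2800δ − 6859.50 = 0.
δ = (−2800 + √(2800² + 4·6200·6859.50)) / (2·6200) = (−2800 + √177955600.00) / 12400 ≈ 0.850.

δ ≈ 0.850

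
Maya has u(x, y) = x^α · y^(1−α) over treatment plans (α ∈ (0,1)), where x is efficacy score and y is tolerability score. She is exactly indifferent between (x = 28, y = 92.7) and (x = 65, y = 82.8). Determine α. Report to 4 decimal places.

Indifference: 28^α · 92.7^(1−α) = 65^α · 82.8^(1−α).
(28/65)^α = (82.8/92.7)^(1−α); take logs: α·ln(28/65) = (1−α)·ln(82.8/92.7), i.e. α·-0.8421828 = (1−α)·-0.1129404.
Thus α·(-0.9551232) = -0.1129404, so α = -0.1129404/-0.9551232 ≈ 0.1182.

α ≈ 0.1182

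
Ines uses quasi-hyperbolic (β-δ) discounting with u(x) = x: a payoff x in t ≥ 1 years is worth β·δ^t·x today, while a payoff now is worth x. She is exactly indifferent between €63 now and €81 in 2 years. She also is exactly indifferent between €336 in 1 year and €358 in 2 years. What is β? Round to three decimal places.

β ≈ 0.883

From the later pair, β·δ^1·336 = β·δ^2·358; dividing through, δ = 336/358 = 0.93855.
The first indifference: 63 = β·δ^2·81, so β = 63/(δ^2·81) = 63/(0.88087·81) ≈ 0.883.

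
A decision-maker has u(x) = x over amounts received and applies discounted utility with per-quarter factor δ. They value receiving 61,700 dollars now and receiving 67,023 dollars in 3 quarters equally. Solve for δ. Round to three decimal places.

The payoff in 3 quarters is discounted by δ^3, so u(61700) = δ^3·u(67023) and δ^3 = u(61700)/u(67023).
With u(x) = x: δ^3 = 61700/67023 = 0.92058.
Hence δ = (0.92058)^(1/3) = 0.97279.

δ ≈ 0.973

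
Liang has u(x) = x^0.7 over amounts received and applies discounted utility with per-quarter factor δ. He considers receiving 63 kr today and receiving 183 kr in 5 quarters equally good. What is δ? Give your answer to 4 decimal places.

Indifference means u(63) = δ^5 · u(183), so δ^5 = u(63)/u(183).
Since u(x) = x^0.7, δ^5 = (63/183)^0.7 = 0.34426^0.7 = 0.47405.
So δ = 0.47405^(1/5) ≈ 0.8613.

δ ≈ 0.8613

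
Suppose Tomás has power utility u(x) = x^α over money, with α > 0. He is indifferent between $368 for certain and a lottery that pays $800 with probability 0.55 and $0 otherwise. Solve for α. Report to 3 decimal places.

α ≈ 0.770

Since u(0) = 0, the lottery's EU is 0.55·800^α.
Setting u(368) equal to that: 368^α = 0.55·800^α ⇒ (368/800)^α = 0.55.
α = ln(0.55) / ln(368/800) = -0.597837/-0.776529 ≈ 0.770.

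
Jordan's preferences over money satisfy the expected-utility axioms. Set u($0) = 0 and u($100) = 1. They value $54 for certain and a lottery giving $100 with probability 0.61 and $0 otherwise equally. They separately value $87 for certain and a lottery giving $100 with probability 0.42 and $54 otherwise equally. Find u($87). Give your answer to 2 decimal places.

First, u($54) = 0.61·u($100) + 0.39·u($0) = 0.61.
Then u($87) = 0.42·u($100) + 0.58·u($54) = 0.42·1.00 + 0.58·0.61 = 0.7738.

0.77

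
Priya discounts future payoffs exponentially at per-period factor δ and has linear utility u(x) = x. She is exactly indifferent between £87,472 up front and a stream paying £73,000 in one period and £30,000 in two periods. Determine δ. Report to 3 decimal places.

Equating present values: 87472 = 73000δ + 30000δ².
Rearranged: 30000δ² + 73000δ − 87472 = 0.
By the quadratic formula (taking the positive root), δ = (−73000 + √15825640000.00) / 60000 ≈ 0.880.

δ ≈ 0.880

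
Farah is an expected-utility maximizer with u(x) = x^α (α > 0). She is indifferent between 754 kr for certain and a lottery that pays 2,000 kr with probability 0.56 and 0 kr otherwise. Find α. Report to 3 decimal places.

α ≈ 0.594

EU(lottery) = 0.56·2000^α + 0.44·0 = 0.56·2000^α.
Equating: 754^α = 0.56·2000^α, i.e. 0.3770^α = 0.56.
α = ln(0.56) / ln(754/2000) = -0.579818/-0.975510 ≈ 0.594.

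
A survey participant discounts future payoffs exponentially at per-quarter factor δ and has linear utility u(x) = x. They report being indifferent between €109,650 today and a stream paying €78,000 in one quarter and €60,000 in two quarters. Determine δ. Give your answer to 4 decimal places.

Equating present values: 109650 = 78000δ + 60000δ².
Rearranged: 60000δ² + 78000δ − 109650 = 0.
By the quadratic formula (taking the positive root), δ = (−78000 + √32400000000.00) / 120000 ≈ 0.8500.

δ ≈ 0.8500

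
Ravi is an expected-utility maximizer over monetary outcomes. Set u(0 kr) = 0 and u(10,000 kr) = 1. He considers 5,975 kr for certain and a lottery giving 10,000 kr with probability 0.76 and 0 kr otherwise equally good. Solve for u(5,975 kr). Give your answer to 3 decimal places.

0.760

u(5,975 kr) equals the lottery's expected utility: 0.76·1 + 0.24·0 = 0.76.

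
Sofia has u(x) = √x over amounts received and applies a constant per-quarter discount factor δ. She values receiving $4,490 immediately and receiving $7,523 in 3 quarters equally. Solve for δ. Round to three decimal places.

δ ≈ 0.918

Equating discounted utilities: u(4490) = δ^3·u(7523) ⇒ δ^3 = u(4490)/u(7523).
With u(x) = √x: δ^3 = √4490/√7523 = √(4490/7523) = 0.77255.
Hence δ = (0.77255)^(1/3) = 0.91758.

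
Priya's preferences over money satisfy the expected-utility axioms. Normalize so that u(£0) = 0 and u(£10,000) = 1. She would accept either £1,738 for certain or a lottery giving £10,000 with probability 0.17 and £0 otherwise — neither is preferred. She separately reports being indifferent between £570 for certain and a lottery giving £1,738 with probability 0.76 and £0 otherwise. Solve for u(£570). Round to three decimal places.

0.129

First, u(£1,738) = 0.17·u(£10,000) + 0.83·u(£0) = 0.17.
The second indifference gives u(£570) = 0.76·u(£1,738) + 0.24·u(£0) = 0.76·0.17 + 0.24·0.00 = 0.1292.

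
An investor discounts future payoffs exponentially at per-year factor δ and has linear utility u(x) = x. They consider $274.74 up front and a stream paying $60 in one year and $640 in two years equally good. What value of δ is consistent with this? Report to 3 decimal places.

δ ≈ 0.610

The stream is worth 60δ + 640δ² today, so 60δ + 640δ² = 274.74.
So 640δ² + 60δ − 274.74 = 0.
δ = (−60 + √(60² + 4·640·274.74)) / (2·640) = (−60 + √706934.40) / 1280 ≈ 0.610.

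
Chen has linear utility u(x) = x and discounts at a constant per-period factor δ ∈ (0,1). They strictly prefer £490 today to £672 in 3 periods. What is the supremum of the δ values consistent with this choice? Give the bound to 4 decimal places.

Under u(x) = x this choice says 490 > δ^3·672.
So δ^3 < 490/672 = 0.72917; taking the cube root of both positive sides preserves the inequality.
δ < (490/672)^(1/3) ≈ 0.9001.

δ < 0.9001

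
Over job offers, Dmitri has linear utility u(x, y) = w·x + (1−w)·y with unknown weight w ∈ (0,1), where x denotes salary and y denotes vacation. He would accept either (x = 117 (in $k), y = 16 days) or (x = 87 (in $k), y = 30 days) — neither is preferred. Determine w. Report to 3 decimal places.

Indifference: w·117 + (1−w)·16 = w·87 + (1−w)·30.
w·(117−87) = (1−w)·(30−16), i.e. w·30 = (1−w)·14.
Hence w = 14/(30+14) = 14/44 = 0.318.

w = 0.318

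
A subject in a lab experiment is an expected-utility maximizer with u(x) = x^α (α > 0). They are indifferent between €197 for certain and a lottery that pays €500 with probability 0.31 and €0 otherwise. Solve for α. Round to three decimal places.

EU(lottery) = 0.31·500^α + 0.69·0 = 0.31·500^α.
Equating: 197^α = 0.31·500^α, i.e. 0.3940^α = 0.31.
α = ln(0.31) / ln(197/500) = -1.171183/-0.931404 ≈ 1.257.

α ≈ 1.257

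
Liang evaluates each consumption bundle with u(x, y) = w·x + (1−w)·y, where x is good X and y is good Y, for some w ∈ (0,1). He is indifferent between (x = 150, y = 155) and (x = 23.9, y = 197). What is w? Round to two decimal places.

Indifference: w·150 + (1−w)·155 = w·23.9 + (1−w)·197.
w·(150−23.9) = (1−w)·(197−155), i.e. w·126.1 = (1−w)·42.
So w/(1−w) = 42/126.1 = 0.3331, giving w = 42/(126.1+42) = 0.25.

w = 0.25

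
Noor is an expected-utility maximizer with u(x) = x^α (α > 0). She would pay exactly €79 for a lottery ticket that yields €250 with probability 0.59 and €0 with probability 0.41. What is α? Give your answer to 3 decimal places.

EU(lottery) = 0.59·250^α + 0.41·0 = 0.59·250^α.
Indifference: 79^α = 0.59·250^α, so (79/250)^α = 0.59.
Taking logs: α·ln(79/250) = ln(0.59), so α = -0.527633 / -1.152013 ≈ 0.458.

α ≈ 0.458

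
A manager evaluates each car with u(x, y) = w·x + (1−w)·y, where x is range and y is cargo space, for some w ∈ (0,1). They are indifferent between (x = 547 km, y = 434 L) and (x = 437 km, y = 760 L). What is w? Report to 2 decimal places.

w = 0.75

Indifference: w·547 + (1−w)·434 = w·437 + (1−w)·760.
Collecting terms: w·110 = (1−w)·326.
The marginal rate of substitution is 326/110, so w = 326/(110+326) = 0.75.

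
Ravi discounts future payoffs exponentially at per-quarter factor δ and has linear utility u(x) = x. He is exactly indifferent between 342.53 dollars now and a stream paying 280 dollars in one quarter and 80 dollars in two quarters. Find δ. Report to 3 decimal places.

δ ≈ 0.960

Equating present values: 342.53 = 280δ + 80δ².
Rearranged: 80δ² + 280δ − 342.53 = 0.
The positive root is δ = [−280 + √(280² + 4·80·342.53)] / (2·80) = (−280 + 433.601)/160 ≈ 0.960.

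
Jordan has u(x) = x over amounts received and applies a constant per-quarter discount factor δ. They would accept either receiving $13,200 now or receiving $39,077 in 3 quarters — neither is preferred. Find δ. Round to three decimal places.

δ ≈ 0.696

Equating discounted utilities: u(13200) = δ^3·u(39077) ⇒ δ^3 = u(13200)/u(39077).
With u(x) = x: δ^3 = 13200/39077 = 0.33779.
Taking the cube root: δ = 0.33779^(1/3) ≈ 0.696.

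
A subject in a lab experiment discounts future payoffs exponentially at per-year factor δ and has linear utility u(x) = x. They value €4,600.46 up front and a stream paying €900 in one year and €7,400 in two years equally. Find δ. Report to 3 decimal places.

δ ≈ 0.730

The stream is worth 900δ + 7400δ² today, so 900δ + 7400δ² = 4600.46.
Rearranged: 7400δ² + 900δ − 4600.46 = 0.
δ = (−900 + √(900² + 4·7400·4600.46)) / (2·7400) = (−900 + √136983616.00) / 14800 ≈ 0.730.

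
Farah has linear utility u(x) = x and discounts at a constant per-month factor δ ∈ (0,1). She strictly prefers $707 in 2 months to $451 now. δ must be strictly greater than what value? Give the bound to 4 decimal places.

δ > 0.7987

The preference means 451 < δ^2·707.
Dividing by 707: δ^2 > 0.63791. Both sides are positive, so the square root keeps the direction.
δ > (451/707)^(1/2) ≈ 0.7987.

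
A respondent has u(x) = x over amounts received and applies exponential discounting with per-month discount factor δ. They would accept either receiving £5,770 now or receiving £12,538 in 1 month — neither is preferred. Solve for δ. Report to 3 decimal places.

δ ≈ 0.460

Indifference means u(5770) = δ · u(12538), so δ = u(5770)/u(12538).
With u(x) = x: δ = 5770/12538 = 0.46020.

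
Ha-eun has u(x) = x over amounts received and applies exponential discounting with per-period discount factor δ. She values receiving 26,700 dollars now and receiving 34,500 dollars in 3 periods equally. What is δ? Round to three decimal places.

The payoff in 3 periods is discounted by δ^3, so u(26700) = δ^3·u(34500) and δ^3 = u(26700)/u(34500).
With u(x) = x: δ^3 = 26700/34500 = 0.77391.
Taking the cube root: δ = 0.77391^(1/3) ≈ 0.918.

δ ≈ 0.918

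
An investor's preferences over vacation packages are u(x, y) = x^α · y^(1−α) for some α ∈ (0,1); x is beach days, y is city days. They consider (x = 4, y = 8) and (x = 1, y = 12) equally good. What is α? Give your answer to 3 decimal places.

α ≈ 0.226

Set the two utilities equal: 4^α·8^(1−α) = 1^α·12^(1−α).
Taking logs: α·ln 4 + (1−α)·ln 8 = α·ln 1 + (1−α)·ln 12, i.e. α·1.386294 = (1−α)·0.405465.
Thus α·(1.791759) = 0.405465, so α = 0.405465/1.791759 ≈ 0.226.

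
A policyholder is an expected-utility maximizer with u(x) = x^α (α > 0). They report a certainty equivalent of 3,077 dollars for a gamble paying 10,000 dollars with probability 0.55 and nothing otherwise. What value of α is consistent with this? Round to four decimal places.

Since u(0) = 0, the lottery's EU is 0.55·10000^α.
Equating: 3077^α = 0.55·10000^α, i.e. 0.3077^α = 0.55.
α = ln(0.55) / ln(3077/10000) = -0.5978370/-1.1786300 ≈ 0.5072.

α ≈ 0.5072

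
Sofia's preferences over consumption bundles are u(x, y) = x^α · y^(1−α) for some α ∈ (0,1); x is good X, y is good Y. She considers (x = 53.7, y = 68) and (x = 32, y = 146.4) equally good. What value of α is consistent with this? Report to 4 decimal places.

α ≈ 0.5970

Set the two utilities equal: 53.7^α·68^(1−α) = 32^α·146.4^(1−α).
Taking logs: α·ln 53.7 + (1−α)·ln 68 = α·ln 32 + (1−α)·ln 146.4, i.e. α·0.5176771 = (1−α)·0.7668349.
Thus α·(1.2845120) = 0.7668349, so α = 0.7668349/1.2845120 ≈ 0.5970.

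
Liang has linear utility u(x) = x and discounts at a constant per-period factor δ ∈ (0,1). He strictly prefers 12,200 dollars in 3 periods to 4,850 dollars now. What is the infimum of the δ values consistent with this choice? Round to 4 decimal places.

Under u(x) = x this choice says 4850 < δ^3·12200.
Dividing by 12200: δ^3 > 0.39754. Both sides are positive, so the cube root keeps the direction.
δ > 0.39754^(1/3) = 0.7353.

δ > 0.7353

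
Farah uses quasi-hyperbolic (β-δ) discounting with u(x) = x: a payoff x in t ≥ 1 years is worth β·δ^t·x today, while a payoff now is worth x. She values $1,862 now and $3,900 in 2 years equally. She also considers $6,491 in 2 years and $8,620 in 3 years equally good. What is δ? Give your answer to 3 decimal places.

From the later pair, β·δ^2·6491 = β·δ^3·8620; dividing through, δ = 6491/8620 = 0.75302.

δ ≈ 0.753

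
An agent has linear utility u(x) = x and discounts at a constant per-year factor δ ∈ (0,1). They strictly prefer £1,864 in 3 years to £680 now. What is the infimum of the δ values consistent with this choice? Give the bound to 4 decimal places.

δ > 0.7145

Comparing present values: 680 < δ^3·1864.
Hence δ^3 > 680/1864 = 0.36481, and x ↦ x^(1/3) is increasing on (0,∞).
δ > (680/1864)^(1/3) ≈ 0.7145.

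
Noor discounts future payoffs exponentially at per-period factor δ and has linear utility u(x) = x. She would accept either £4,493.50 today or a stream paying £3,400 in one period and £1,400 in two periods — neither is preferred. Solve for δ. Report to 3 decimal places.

The stream is worth 3400δ + 1400δ² today, so 3400δ + 1400δ² = 4493.50.
So 1400δ² + 3400δ − 4493.50 = 0.
By the quadratic formula (taking the positive root), δ = (−3400 + √36723600.00) / 2800 ≈ 0.950.

δ ≈ 0.950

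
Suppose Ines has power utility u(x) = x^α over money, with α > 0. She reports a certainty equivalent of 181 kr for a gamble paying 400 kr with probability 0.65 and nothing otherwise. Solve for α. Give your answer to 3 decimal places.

EU(lottery) = 0.65·400^α + 0.35·0 = 0.65·400^α.
Indifference: 181^α = 0.65·400^α, so (181/400)^α = 0.65.
Take logs: α = ln 0.65 / ln(181/400) ≈ 0.54325.

α ≈ 0.543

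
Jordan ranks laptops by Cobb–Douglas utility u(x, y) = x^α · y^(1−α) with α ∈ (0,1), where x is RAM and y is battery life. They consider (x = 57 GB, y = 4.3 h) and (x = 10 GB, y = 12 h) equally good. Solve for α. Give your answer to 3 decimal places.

α ≈ 0.371

The Cobb–Douglas utilities coincide, so 57^α·4.3^(1−α) = 10^α·12^(1−α).
Rearrange to (57/10)^α = (12/4.3)^(1−α) and take logs: α·1.740466 = (1−α)·1.026292.
Thus α·(2.766758) = 1.026292, so α = 1.026292/2.766758 ≈ 0.371.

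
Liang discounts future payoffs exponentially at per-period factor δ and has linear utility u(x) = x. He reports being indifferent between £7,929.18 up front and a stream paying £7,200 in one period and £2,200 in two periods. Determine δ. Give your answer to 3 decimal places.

Present value of the stream is 7200·δ + 2200·δ². Indifference gives 7200δ + 2200δ² = 7929.18.
So 2200δ² + 7200δ − 7929.18 = 0.
The positive root is δ = [−7200 + √(7200² + 4·2200·7929.18)] / (2·2200) = (−7200 + 11028.000)/4400 ≈ 0.870.

δ ≈ 0.870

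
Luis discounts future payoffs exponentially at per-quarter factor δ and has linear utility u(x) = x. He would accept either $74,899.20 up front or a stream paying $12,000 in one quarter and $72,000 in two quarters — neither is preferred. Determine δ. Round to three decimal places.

δ ≈ 0.940

Present value of the stream is 12000·δ + 72000·δ². Indifference gives 12000δ + 72000δ² = 74899.20.
That is, 72000δ² + 12000δ − 74899.20 = 0, a quadratic in δ.
δ = (−12000 + √(12000² + 4·72000·74899.20)) / (2·72000) = (−12000 + √21714969600.00) / 144000 ≈ 0.940.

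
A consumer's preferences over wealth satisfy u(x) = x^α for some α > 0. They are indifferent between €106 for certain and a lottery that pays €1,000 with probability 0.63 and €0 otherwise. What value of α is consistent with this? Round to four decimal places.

α ≈ 0.2059

The lottery's expected utility is 0.63·u(1000) + 0.37·u(0) = 0.63·1000^α (since u(0) = 0 for α > 0).
Equating: 106^α = 0.63·1000^α, i.e. 0.1060^α = 0.63.
Take logs: α = ln 0.63 / ln(106/1000) ≈ 0.205869.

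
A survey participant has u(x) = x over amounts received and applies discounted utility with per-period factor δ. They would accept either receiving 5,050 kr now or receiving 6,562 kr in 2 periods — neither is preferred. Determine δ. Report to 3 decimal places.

δ ≈ 0.877

The payoff in 2 periods is discounted by δ^2, so u(5050) = δ^2·u(6562) and δ^2 = u(5050)/u(6562).
With u(x) = x: δ^2 = 5050/6562 = 0.76958.
Taking the square root: δ = 0.76958^(1/2) ≈ 0.877.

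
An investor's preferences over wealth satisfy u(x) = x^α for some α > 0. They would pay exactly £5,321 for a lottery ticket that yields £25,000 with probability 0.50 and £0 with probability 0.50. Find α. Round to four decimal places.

α ≈ 0.4480

The lottery's expected utility is 0.50·u(25000) + 0.50·u(0) = 0.50·25000^α (since u(0) = 0 for α > 0).
Setting u(5321) equal to that: 5321^α = 0.50·25000^α ⇒ (5321/25000)^α = 0.50.
Take logs: α = ln 0.50 / ln(5321/25000) ≈ 0.447997.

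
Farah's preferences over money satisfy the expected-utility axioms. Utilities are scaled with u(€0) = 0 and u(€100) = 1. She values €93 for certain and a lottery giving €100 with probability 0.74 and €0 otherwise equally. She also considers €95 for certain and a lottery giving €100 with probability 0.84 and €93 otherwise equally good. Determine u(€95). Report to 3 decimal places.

0.958

The first gamble pins u(€93): it must equal 0.74·1 + 0.26·0 = 0.74.
Then u(€95) = 0.84·u(€100) + 0.16·u(€93) = 0.84·1.00 + 0.16·0.74 = 0.9584.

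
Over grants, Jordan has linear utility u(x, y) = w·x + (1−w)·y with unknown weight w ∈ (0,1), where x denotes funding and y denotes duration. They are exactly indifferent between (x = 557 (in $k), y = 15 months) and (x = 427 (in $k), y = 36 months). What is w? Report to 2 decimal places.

Indifference: w·557 + (1−w)·15 = w·427 + (1−w)·36.
Rearranging, 130·w − 21·(1−w) = 0.
Hence w = 21/(130+21) = 21/151 = 0.14.

w = 0.14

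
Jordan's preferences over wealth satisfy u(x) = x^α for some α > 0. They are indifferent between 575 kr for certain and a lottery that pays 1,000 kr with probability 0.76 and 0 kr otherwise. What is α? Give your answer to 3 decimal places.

EU(lottery) = 0.76·1000^α + 0.24·0 = 0.76·1000^α.
Setting u(575) equal to that: 575^α = 0.76·1000^α ⇒ (575/1000)^α = 0.76.
Taking logs: α·ln(575/1000) = ln(0.76), so α = -0.274437 / -0.553385 ≈ 0.496.

α ≈ 0.496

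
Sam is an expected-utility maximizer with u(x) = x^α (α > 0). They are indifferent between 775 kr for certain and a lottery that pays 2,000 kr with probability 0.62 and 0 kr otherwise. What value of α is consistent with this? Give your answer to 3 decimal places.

Since u(0) = 0, the lottery's EU is 0.62·2000^α.
Setting u(775) equal to that: 775^α = 0.62·2000^α ⇒ (775/2000)^α = 0.62.
α = ln(0.62) / ln(775/2000) = -0.478036/-0.948039 ≈ 0.504.

α ≈ 0.504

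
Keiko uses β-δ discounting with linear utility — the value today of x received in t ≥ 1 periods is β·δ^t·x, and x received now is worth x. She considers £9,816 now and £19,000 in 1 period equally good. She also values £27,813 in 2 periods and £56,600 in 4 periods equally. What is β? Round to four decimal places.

β ≈ 0.7370

The second indifference involves only future payoffs, so β cancels: β·δ^2·27813 = β·δ^4·56600, giving δ^2 = 27813/56600 = 0.49140, so δ = 0.70100.
The first indifference: 9816 = β·δ·19000, so β = 9816/(δ·19000) = 9816/(0.70100·19000) ≈ 0.7370.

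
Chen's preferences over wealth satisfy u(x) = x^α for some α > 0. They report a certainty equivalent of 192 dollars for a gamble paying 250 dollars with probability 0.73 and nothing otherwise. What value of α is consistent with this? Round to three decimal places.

α ≈ 1.192

Since u(0) = 0, the lottery's EU is 0.73·250^α.
Setting u(192) equal to that: 192^α = 0.73·250^α ⇒ (192/250)^α = 0.73.
Take logs: α = ln 0.73 / ln(192/250) ≈ 1.19224.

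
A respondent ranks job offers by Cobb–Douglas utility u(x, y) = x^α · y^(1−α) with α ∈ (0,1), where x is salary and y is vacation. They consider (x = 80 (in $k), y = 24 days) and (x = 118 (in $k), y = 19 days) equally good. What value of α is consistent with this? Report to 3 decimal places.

α ≈ 0.375

The Cobb–Douglas utilities coincide, so 80^α·24^(1−α) = 118^α·19^(1−α).
(80/118)^α = (19/24)^(1−α); take logs: α·ln(80/118) = (1−α)·ln(19/24), i.e. α·-0.388658 = (1−α)·-0.233615.
With A = -0.388658 and B = -0.233615: α·A = (1−α)·B, so α = B/(A+B) = -0.233615/-0.622273 ≈ 0.375.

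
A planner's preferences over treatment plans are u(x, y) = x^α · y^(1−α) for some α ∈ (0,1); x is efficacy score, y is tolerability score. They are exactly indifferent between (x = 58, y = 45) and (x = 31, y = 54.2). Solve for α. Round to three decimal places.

Indifference: 58^α · 45^(1−α) = 31^α · 54.2^(1−α).
Taking logs: α·ln 58 + (1−α)·ln 45 = α·ln 31 + (1−α)·ln 54.2, i.e. α·0.626456 = (1−α)·0.186018.
Thus α·(0.812474) = 0.186018, so α = 0.186018/0.812474 ≈ 0.229.

α ≈ 0.229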